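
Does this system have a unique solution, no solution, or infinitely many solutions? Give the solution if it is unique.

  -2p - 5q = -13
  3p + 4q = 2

Row-reduce the augmented matrix:
R1 ← R1 / (-2).
R2 ← R2 − 3·R1.
R2 ← R2 / (-7/2).
R1 ← R1 − 5/2·R2.
Reading off the reduced rows gives p = -6, q = 5.

p = -6, q = 5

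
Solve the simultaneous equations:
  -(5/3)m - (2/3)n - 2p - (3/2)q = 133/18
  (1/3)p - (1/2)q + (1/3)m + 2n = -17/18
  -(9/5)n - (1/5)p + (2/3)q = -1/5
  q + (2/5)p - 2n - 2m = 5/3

Row-reduce the augmented matrix:
R1 ← R1 / (-5/3).
R2 ← R2 − 1/3·R1.
R4 ← R4 + 2·R1.
R2 ← R2 / (28/15).
R1 ← R1 − 2/5·R2.
R3 ← R3 + 9/5·R2.
R4 ← R4 + 6/5·R2.
R3 ← R3 / (-37/140).
R1 ← R1 − 17/14·R3.
R2 ← R2 + 1/28·R3.
R4 ← R4 − 193/70·R3.
R4 ← R4 / (662/555).
R1 ← R1 − 131/222·R4.
R2 ← R2 + 46/111·R4.
R3 ← R3 − 44/111·R4.
Reading off the reduced rows gives m = -4/3, n = -1, p = 0, q = -3.

m = -4/3, n = -1, p = 0, q = -3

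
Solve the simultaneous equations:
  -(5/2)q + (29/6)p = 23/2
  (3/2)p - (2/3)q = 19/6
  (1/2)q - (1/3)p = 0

Row-reduce:
R1 ← R1 / (29/6).
R2 ← R2 − 3/2·R1.
R3 ← R3 + 1/3·R1.
R2 ← R2 / (19/174).
R1 ← R1 + 15/29·R2.
R3 ← R3 − 19/58·R2.
Row 3 reduces to 0 = 2, a contradiction. The system is inconsistent.

no solution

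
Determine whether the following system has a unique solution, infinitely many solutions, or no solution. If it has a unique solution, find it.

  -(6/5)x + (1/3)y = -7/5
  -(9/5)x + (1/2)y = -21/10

infinitely many solutions

Row-reduce:
R1 ← R1 / (-6/5).
R2 ← R2 + 9/5·R1.
Rank is 1 with 2 unknowns, leaving y free.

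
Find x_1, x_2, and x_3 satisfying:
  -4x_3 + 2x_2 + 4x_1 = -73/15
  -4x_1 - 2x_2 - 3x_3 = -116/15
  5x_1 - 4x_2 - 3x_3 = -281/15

x_1 = -2/3, x_2 = 5/2, x_3 = 9/5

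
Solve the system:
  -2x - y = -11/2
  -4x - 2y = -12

Row-reduce:
R1 ← R1 / (-2).
R2 ← R2 + 4·R1.
Row 2 reduces to 0 = -1, a contradiction. The system is inconsistent.

no solution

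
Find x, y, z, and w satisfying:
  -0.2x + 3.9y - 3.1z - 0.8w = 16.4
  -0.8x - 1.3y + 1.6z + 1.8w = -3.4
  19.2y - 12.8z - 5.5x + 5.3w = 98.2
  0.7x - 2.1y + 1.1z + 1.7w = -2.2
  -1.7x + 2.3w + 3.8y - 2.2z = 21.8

x = -1, y = 0, z = -6, w = 3

Row-reduce the augmented matrix:
R1 ← R1 / (-1/5).
R2 ← R2 + 4/5·R1.
R3 ← R3 + 11/2·R1.
R4 ← R4 − 7/10·R1.
R5 ← R5 + 17/10·R1.
R2 ← R2 / (-169/10).
R1 ← R1 + 39/2·R2.
R3 ← R3 + 1761/20·R2.
R4 ← R4 − 231/20·R2.
R5 ← R5 + 587/20·R2.
R3 ← R3 / (-1659/3380).
R1 ← R1 + 17/26·R3.
R2 ← R2 + 140/169·R3.
R4 ← R4 + 123/676·R3.
R5 ← R5 + 553/3380·R3.
R4 ← R4 / (5126/2765).
R1 ← R1 + 1899/553·R4.
R2 ← R2 + 190/79·R4.
R3 ← R3 + 1408/553·R4.
R5 reduces to 0 = 0, so the extra equation is consistent.
Reading off the reduced rows gives x = -1, y = 0, z = -6, w = 3.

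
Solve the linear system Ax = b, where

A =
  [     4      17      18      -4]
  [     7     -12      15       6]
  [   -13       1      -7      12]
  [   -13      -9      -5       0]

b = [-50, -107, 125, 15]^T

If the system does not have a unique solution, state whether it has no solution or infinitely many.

x_1 = -2, x_2 = 4, x_3 = -5, x_4 = 5

Row-reduce the augmented matrix:
R1 ← R1 / (4).
R2 ← R2 − 7·R1.
R3 ← R3 + 13·R1.
R4 ← R4 + 13·R1.
R2 ← R2 / (-167/4).
R1 ← R1 − 17/4·R2.
R3 ← R3 − 225/4·R2.
R4 ← R4 − 185/4·R2.
R3 ← R3 / (4888/167).
R1 ← R1 − 471/167·R3.
R2 ← R2 − 66/167·R3.
R4 ← R4 − 5882/167·R3.
R4 ← R4 / (-22573/1222).
R1 ← R1 + 3099/2444·R4.
R2 ← R2 + 653/1222·R4.
R3 ← R3 − 1379/2444·R4.
Reading off the reduced rows gives x_1 = -2, x_2 = 4, x_3 = -5, x_4 = 5.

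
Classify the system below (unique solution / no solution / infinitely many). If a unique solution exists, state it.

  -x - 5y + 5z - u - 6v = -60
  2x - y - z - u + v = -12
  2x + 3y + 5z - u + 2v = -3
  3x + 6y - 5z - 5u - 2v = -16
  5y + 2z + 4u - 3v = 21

x = -5, y = 4, z = -2, u = 5, v = 5

Row-reduce the augmented matrix:
R1 ← R1 / (-1).
R2 ← R2 − 2·R1.
R3 ← R3 − 2·R1.
R4 ← R4 − 3·R1.
R2 ← R2 / (-11).
R1 ← R1 − 5·R2.
R3 ← R3 + 7·R2.
R4 ← R4 + 9·R2.
R5 ← R5 − 5·R2.
R3 ← R3 / (102/11).
R1 ← R1 + 10/11·R3.
R2 ← R2 + 9/11·R3.
R4 ← R4 − 29/11·R3.
R5 ← R5 − 67/11·R3.
R4 ← R4 / (-89/17).
R1 ← R1 + 8/17·R4.
R2 ← R2 − 3/17·R4.
R3 ← R3 + 2/17·R4.
R5 ← R5 − 57/17·R4.
R5 ← R5 / (-1115/89).
R1 ← R1 − 144/89·R5.
R2 ← R2 − 35/89·R5.
R3 ← R3 + 17/178·R5.
R4 ← R4 − 345/178·R5.
Reading off the reduced rows gives x = -5, y = 4, z = -2, u = 5, v = 5.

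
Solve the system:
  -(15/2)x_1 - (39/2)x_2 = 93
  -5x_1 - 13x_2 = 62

infinitely many solutions

Row-reduce:
R1 ← R1 / (-15/2).
R2 ← R2 + 5·R1.
Rank is 1 with 2 unknowns, leaving x_2 free.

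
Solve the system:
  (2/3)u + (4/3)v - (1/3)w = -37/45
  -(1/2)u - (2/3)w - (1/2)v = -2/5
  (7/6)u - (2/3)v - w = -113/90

u = -1/3, v = -1/5, w = 1

Row-reduce the augmented matrix:
R1 ← R1 / (2/3).
R2 ← R2 + 1/2·R1.
R3 ← R3 − 7/6·R1.
R2 ← R2 / (1/2).
R1 ← R1 − 2·R2.
R3 ← R3 + 3·R2.
R3 ← R3 / (-71/12).
R1 ← R1 − 19/6·R3.
R2 ← R2 + 11/6·R3.
Reading off the reduced rows gives u = -1/3, v = -1/5, w = 1.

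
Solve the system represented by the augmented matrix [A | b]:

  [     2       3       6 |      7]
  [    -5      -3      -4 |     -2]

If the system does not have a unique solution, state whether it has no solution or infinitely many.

infinitely many solutions

Row-reduce:
R1 ← R1 / (2).
R2 ← R2 + 5·R1.
R2 ← R2 / (9/2).
R1 ← R1 − 3/2·R2.
Rank is 2 with 3 unknowns, leaving x_3 free.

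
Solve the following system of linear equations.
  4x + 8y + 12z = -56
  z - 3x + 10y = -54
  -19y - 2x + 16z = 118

Row-reduce the augmented matrix:
R1 ← R1 / (4).
R2 ← R2 + 3·R1.
R3 ← R3 + 2·R1.
R2 ← R2 / (16).
R1 ← R1 − 2·R2.
R3 ← R3 + 15·R2.
R3 ← R3 / (251/8).
R1 ← R1 − 7/4·R3.
R2 ← R2 − 5/8·R3.
Reading off the reduced rows gives x = -2, y = -6, z = 0.

x = -2, y = -6, z = 0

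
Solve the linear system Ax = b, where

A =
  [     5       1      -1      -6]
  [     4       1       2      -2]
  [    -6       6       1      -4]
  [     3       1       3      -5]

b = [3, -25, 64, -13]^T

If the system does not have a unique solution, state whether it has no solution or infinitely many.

x_1 = -6, x_2 = 3, x_3 = -6, x_4 = -4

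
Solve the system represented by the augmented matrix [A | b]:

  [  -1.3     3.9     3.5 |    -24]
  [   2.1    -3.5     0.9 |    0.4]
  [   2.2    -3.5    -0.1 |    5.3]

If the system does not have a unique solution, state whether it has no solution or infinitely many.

Row-reduce the augmented matrix:
R1 ← R1 / (-13/10).
R2 ← R2 − 21/10·R1.
R3 ← R3 − 11/5·R1.
R2 ← R2 / (14/5).
R1 ← R1 + 3·R2.
R3 ← R3 − 31/10·R2.
R3 ← R3 / (-652/455).
R1 ← R1 − 394/91·R3.
R2 ← R2 − 213/91·R3.
Reading off the reduced rows gives x_1 = -1, x_2 = -2, x_3 = -5.

x_1 = -1, x_2 = -2, x_3 = -5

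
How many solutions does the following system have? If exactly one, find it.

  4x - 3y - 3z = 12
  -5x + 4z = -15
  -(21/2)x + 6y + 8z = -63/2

infinitely many solutions

Row-reduce:
R1 ← R1 / (4).
R2 ← R2 + 5·R1.
R3 ← R3 + 21/2·R1.
R2 ← R2 / (-15/4).
R1 ← R1 + 3/4·R2.
R3 ← R3 + 15/8·R2.
Rank is 2 with 3 unknowns, leaving z free.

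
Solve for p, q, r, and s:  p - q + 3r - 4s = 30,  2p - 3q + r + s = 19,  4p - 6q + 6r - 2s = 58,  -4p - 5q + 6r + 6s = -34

p = 6, q = -4, r = 0, s = -5

Row-reduce the augmented matrix:
R2 ← R2 − 2·R1.
R3 ← R3 − 4·R1.
R4 ← R4 + 4·R1.
R2 ← R2 / (-1).
R1 ← R1 + 1·R2.
R3 ← R3 + 2·R2.
R4 ← R4 + 9·R2.
R3 ← R3 / (4).
R1 ← R1 − 8·R3.
R2 ← R2 − 5·R3.
R4 ← R4 − 63·R3.
R4 ← R4 / (-28).
R1 ← R1 + 5·R4.
R2 ← R2 + 4·R4.
R3 ← R3 + 1·R4.
Reading off the reduced rows gives p = 6, q = -4, r = 0, s = -5.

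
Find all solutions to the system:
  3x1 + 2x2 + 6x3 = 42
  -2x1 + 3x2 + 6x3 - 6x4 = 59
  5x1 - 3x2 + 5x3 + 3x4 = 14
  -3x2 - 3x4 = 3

x1 = 2, x2 = 3, x3 = 5, x4 = -4

Row-reduce the augmented matrix:
R1 ← R1 / (3).
R2 ← R2 + 2·R1.
R3 ← R3 − 5·R1.
R2 ← R2 / (13/3).
R1 ← R1 − 2/3·R2.
R3 ← R3 + 19/3·R2.
R4 ← R4 + 3·R2.
R3 ← R3 / (125/13).
R1 ← R1 − 6/13·R3.
R2 ← R2 − 30/13·R3.
R4 ← R4 − 90/13·R3.
R4 ← R4 / (-3).
R1 ← R1 − 6/5·R4.
R3 ← R3 + 3/5·R4.
Reading off the reduced rows gives x1 = 2, x2 = 3, x3 = 5, x4 = -4.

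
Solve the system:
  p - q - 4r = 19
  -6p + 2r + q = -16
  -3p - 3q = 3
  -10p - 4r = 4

no solution

Row-reduce:
R2 ← R2 + 6·R1.
R3 ← R3 + 3·R1.
R4 ← R4 + 10·R1.
R2 ← R2 / (-5).
R1 ← R1 + 1·R2.
R3 ← R3 + 6·R2.
R4 ← R4 + 10·R2.
R3 ← R3 / (72/5).
R1 ← R1 − 2/5·R3.
R2 ← R2 − 22/5·R3.
Row 4 reduces to 0 = -2, a contradiction. The system is inconsistent.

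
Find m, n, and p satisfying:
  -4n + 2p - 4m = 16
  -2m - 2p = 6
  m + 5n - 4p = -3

m = -5, n = 2, p = 2

Row-reduce the augmented matrix:
R1 ← R1 / (-4).
R2 ← R2 + 2·R1.
R3 ← R3 − 1·R1.
R2 ← R2 / (2).
R1 ← R1 − 1·R2.
R3 ← R3 − 4·R2.
R3 ← R3 / (5/2).
R1 ← R1 − 1·R3.
R2 ← R2 + 3/2·R3.
Reading off the reduced rows gives m = -5, n = 2, p = 2.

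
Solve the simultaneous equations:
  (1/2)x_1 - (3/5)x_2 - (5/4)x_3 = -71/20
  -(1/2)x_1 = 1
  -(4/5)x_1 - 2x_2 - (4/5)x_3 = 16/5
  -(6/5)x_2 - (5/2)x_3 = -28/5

Row-reduce:
R1 ← R1 / (1/2).
R2 ← R2 + 1/2·R1.
R3 ← R3 + 4/5·R1.
R2 ← R2 / (-3/5).
R1 ← R1 + 6/5·R2.
R3 ← R3 + 74/25·R2.
R4 ← R4 + 6/5·R2.
R3 ← R3 / (101/30).
R2 ← R2 − 25/12·R3.
Row 4 reduces to 0 = -1/2, a contradiction. The system is inconsistent.

no solution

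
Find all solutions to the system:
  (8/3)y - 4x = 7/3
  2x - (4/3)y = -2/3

no solution

Row-reduce:
R1 ← R1 / (-4).
R2 ← R2 − 2·R1.
Row 2 reduces to 0 = 1/2, a contradiction. The system is inconsistent.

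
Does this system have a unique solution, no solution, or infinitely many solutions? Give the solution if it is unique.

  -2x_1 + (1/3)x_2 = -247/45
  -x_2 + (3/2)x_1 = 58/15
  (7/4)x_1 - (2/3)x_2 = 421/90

Row-reduce the augmented matrix:
R1 ← R1 / (-2).
R2 ← R2 − 3/2·R1.
R3 ← R3 − 7/4·R1.
R2 ← R2 / (-3/4).
R1 ← R1 + 1/6·R2.
R3 ← R3 + 3/8·R2.
R3 reduces to 0 = 0, so the extra equation is consistent.
Reading off the reduced rows gives x_1 = 14/5, x_2 = 1/3.

x_1 = 14/5, x_2 = 1/3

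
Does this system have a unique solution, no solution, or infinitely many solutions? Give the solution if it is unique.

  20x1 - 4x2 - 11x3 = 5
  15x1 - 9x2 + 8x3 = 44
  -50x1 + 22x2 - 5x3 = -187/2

Row-reduce:
R1 ← R1 / (20).
R2 ← R2 − 15·R1.
R3 ← R3 + 50·R1.
R2 ← R2 / (-6).
R1 ← R1 + 1/5·R2.
R3 ← R3 − 12·R2.
Row 3 reduces to 0 = -1/2, a contradiction. The system is inconsistent.

no solution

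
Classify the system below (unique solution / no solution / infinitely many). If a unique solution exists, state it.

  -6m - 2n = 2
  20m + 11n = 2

m = -1, n = 2

Row-reduce the augmented matrix:
R1 ← R1 / (-6).
R2 ← R2 − 20·R1.
R2 ← R2 / (13/3).
R1 ← R1 − 1/3·R2.
Reading off the reduced rows gives m = -1, n = 2.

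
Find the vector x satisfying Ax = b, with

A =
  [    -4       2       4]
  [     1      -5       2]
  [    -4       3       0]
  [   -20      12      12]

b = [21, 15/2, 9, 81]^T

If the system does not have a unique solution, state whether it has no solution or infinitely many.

x_1 = -3, x_2 = -1, x_3 = 11/4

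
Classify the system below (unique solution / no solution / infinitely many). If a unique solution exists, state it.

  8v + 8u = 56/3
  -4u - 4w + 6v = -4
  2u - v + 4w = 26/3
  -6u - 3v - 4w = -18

Row-reduce the augmented matrix:
R1 ← R1 / (8).
R2 ← R2 + 4·R1.
R3 ← R3 − 2·R1.
R4 ← R4 + 6·R1.
R2 ← R2 / (10).
R1 ← R1 − 1·R2.
R3 ← R3 + 3·R2.
R4 ← R4 − 3·R2.
R3 ← R3 / (14/5).
R1 ← R1 − 2/5·R3.
R2 ← R2 + 2/5·R3.
R4 ← R4 + 14/5·R3.
R4 reduces to 0 = 0, so the extra equation is consistent.
Reading off the reduced rows gives u = 1, v = 4/3, w = 2.

u = 1, v = 4/3, w = 2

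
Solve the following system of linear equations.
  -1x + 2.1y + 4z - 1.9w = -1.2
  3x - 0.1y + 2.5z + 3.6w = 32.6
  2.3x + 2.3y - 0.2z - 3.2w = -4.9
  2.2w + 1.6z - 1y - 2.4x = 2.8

x = 5, y = -4, z = 4, w = 2

Row-reduce the augmented matrix:
R1 ← R1 / (-1).
R2 ← R2 − 3·R1.
R3 ← R3 − 23/10·R1.
R4 ← R4 + 12/5·R1.
R2 ← R2 / (31/5).
R1 ← R1 + 21/10·R2.
R3 ← R3 − 713/100·R2.
R4 ← R4 + 151/25·R2.
R3 ← R3 / (-307/40).
R1 ← R1 − 113/124·R3.
R2 ← R2 − 145/62·R3.
R4 ← R4 − 1899/310·R3.
R4 ← R4 / (28538/47585).
R1 ← R1 − 27439/47585·R4.
R2 ← R2 + 18173/9517·R4.
R3 ← R3 − 1031/1535·R4.
Reading off the reduced rows gives x = 5, y = -4, z = 4, w = 2.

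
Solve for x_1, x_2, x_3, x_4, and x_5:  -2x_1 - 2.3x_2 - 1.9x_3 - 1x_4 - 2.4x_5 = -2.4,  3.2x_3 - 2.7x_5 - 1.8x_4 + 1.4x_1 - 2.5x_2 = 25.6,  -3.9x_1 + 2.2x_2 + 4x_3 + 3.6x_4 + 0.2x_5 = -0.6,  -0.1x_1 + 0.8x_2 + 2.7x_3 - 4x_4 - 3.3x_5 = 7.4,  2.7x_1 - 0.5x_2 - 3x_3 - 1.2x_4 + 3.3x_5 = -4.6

Row-reduce the augmented matrix:
R1 ← R1 / (-2).
R2 ← R2 − 7/5·R1.
R3 ← R3 + 39/10·R1.
R4 ← R4 + 1/10·R1.
R5 ← R5 − 27/10·R1.
R2 ← R2 / (-411/100).
R1 ← R1 − 23/20·R2.
R3 ← R3 − 1337/200·R2.
R4 ← R4 − 183/200·R2.
R5 ← R5 + 721/200·R2.
R3 ← R3 / (88337/8220).
R1 ← R1 − 1211/822·R3.
R2 ← R2 + 187/411·R3.
R4 ← R4 − 8799/2740·R3.
R5 ← R5 + 59227/8220·R3.
R4 ← R4 / (-437262/88337).
R1 ← R1 + 35592/88337·R4.
R2 ← R2 − 59282/88337·R4.
R3 ← R3 − 12196/88337·R4.
R5 ← R5 − 56323/88337·R4.
R5 ← R5 / (709952/364385).
R1 ← R1 − 206144/364385·R5.
R2 ← R2 − 181561/364385·R5.
R3 ← R3 + 111507/364385·R5.
R4 ← R4 − 256509/364385·R5.
Reading off the reduced rows gives x_1 = 2, x_2 = -4, x_3 = 4, x_4 = 0, x_5 = 0.

x_1 = 2, x_2 = -4, x_3 = 4, x_4 = 0, x_5 = 0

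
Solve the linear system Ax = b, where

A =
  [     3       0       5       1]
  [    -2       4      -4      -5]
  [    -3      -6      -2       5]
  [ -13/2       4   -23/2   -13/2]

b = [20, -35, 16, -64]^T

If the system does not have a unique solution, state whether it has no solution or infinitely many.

Row-reduce:
R1 ← R1 / (3).
R2 ← R2 + 2·R1.
R3 ← R3 + 3·R1.
R4 ← R4 + 13/2·R1.
R2 ← R2 / (4).
R3 ← R3 + 6·R2.
R4 ← R4 − 4·R2.
R3 ← R3 / (2).
R1 ← R1 − 5/3·R3.
R2 ← R2 + 1/6·R3.
Row 4 reduces to 0 = 1, a contradiction. The system is inconsistent.

no solution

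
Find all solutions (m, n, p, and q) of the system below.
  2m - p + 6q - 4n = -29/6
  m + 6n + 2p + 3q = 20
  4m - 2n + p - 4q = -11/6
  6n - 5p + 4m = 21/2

Row-reduce the augmented matrix:
R1 ← R1 / (2).
R2 ← R2 − 1·R1.
R3 ← R3 − 4·R1.
R4 ← R4 − 4·R1.
R2 ← R2 / (8).
R1 ← R1 + 2·R2.
R3 ← R3 − 6·R2.
R4 ← R4 − 14·R2.
R3 ← R3 / (9/8).
R1 ← R1 − 1/8·R3.
R2 ← R2 − 5/16·R3.
R4 ← R4 + 59/8·R3.
R4 ← R4 / (-1052/9).
R1 ← R1 − 43/9·R4.
R2 ← R2 − 40/9·R4.
R3 ← R3 + 128/9·R4.
Reading off the reduced rows gives m = 1, n = 7/3, p = 3/2, q = 2/3.

m = 1, n = 7/3, p = 3/2, q = 2/3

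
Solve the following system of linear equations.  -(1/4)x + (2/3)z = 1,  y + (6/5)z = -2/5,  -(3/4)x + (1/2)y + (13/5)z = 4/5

Row-reduce:
R1 ← R1 / (-1/4).
R3 ← R3 + 3/4·R1.
R3 ← R3 − 1/2·R2.
Row 3 reduces to 0 = -2, a contradiction. The system is inconsistent.

no solution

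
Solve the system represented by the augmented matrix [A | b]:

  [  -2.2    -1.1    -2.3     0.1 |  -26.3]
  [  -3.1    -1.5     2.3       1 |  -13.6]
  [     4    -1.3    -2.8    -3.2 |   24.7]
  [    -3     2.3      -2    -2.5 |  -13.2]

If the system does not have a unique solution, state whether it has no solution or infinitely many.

x_1 = 6, x_2 = 1, x_3 = 5, x_4 = -5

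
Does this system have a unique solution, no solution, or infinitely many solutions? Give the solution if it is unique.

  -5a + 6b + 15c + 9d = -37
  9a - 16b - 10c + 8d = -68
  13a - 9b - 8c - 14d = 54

Row-reduce:
R1 ← R1 / (-5).
R2 ← R2 − 9·R1.
R3 ← R3 − 13·R1.
R2 ← R2 / (-26/5).
R1 ← R1 + 6/5·R2.
R3 ← R3 − 33/5·R2.
R3 ← R3 / (1367/26).
R1 ← R1 + 90/13·R3.
R2 ← R2 + 85/26·R3.
Rank is 3 with 4 unknowns, leaving d free.

infinitely many solutions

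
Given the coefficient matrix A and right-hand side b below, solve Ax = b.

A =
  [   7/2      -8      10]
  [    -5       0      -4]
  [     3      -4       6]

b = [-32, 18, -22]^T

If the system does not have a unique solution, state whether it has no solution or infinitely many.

no solution

Row-reduce:
R1 ← R1 / (7/2).
R2 ← R2 + 5·R1.
R3 ← R3 − 3·R1.
R2 ← R2 / (-80/7).
R1 ← R1 + 16/7·R2.
R3 ← R3 − 20/7·R2.
Row 3 reduces to 0 = -3/2, a contradiction. The system is inconsistent.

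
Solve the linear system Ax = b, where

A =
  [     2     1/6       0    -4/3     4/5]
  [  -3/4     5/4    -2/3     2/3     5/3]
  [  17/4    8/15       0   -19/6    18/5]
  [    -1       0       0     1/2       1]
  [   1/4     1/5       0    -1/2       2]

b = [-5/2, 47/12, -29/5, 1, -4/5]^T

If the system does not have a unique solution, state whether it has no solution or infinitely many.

infinitely many solutions

Row-reduce:
R1 ← R1 / (2).
R2 ← R2 + 3/4·R1.
R3 ← R3 − 17/4·R1.
R4 ← R4 + 1·R1.
R5 ← R5 − 1/4·R1.
R2 ← R2 / (21/16).
R1 ← R1 − 1/12·R2.
R3 ← R3 − 43/240·R2.
R4 ← R4 − 1/12·R2.
R5 ← R5 − 43/240·R2.
R3 ← R3 / (86/945).
R1 ← R1 − 8/189·R3.
R2 ← R2 + 32/63·R3.
R4 ← R4 − 8/189·R3.
R5 ← R5 − 86/945·R3.
R4 ← R4 / (-1/86).
R1 ← R1 + 22/43·R4.
R2 ← R2 + 80/43·R4.
R3 ← R3 + 673/172·R4.
Rank is 4 with 5 unknowns, leaving x_5 free.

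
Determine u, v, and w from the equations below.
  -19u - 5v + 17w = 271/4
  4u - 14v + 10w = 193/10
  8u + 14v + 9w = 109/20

Row-reduce the augmented matrix:
R1 ← R1 / (-19).
R2 ← R2 − 4·R1.
R3 ← R3 − 8·R1.
R2 ← R2 / (-286/19).
R1 ← R1 − 5/19·R2.
R3 ← R3 − 226/19·R2.
R3 ← R3 / (3845/143).
R1 ← R1 + 94/143·R3.
R2 ← R2 + 129/143·R3.
Reading off the reduced rows gives u = -3/2, v = -1/5, w = 9/4.

u = -3/2, v = -1/5, w = 9/4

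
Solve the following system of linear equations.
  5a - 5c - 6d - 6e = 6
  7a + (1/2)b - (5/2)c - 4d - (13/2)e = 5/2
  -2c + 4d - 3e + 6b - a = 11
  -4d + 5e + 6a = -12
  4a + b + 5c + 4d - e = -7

Row-reduce:
R1 ← R1 / (5).
R2 ← R2 − 7·R1.
R3 ← R3 + 1·R1.
R4 ← R4 − 6·R1.
R5 ← R5 − 4·R1.
R2 ← R2 / (1/2).
R3 ← R3 − 6·R2.
R5 ← R5 − 1·R2.
R3 ← R3 / (-57).
R1 ← R1 + 1·R3.
R2 ← R2 − 9·R3.
R4 ← R4 − 6·R3.
R4 ← R4 / (-196/95).
R1 ← R1 + 92/285·R4.
R2 ← R2 − 86/95·R4.
R3 ← R3 − 50/57·R4.
Rank is 4 with 5 unknowns, leaving e free.

infinitely many solutions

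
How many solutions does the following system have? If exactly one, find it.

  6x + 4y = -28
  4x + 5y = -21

x = -4, y = -1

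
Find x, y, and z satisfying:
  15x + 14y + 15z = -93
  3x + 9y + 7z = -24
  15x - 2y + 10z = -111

x = -3, y = 3, z = -6

Row-reduce the augmented matrix:
R1 ← R1 / (15).
R2 ← R2 − 3·R1.
R3 ← R3 − 15·R1.
R2 ← R2 / (31/5).
R1 ← R1 − 14/15·R2.
R3 ← R3 + 16·R2.
R3 ← R3 / (165/31).
R1 ← R1 − 37/93·R3.
R2 ← R2 − 20/31·R3.
Reading off the reduced rows gives x = -3, y = 3, z = -6.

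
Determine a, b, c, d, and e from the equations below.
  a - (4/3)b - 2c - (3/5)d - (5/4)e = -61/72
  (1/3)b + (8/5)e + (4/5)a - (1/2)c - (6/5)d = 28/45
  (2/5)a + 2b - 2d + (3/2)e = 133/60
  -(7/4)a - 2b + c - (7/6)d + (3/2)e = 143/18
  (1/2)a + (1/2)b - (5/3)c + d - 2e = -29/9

Row-reduce the augmented matrix:
R2 ← R2 − 4/5·R1.
R3 ← R3 − 2/5·R1.
R4 ← R4 + 7/4·R1.
R5 ← R5 − 1/2·R1.
R2 ← R2 / (7/5).
R1 ← R1 + 4/3·R2.
R3 ← R3 − 38/15·R2.
R4 ← R4 + 13/3·R2.
R5 ← R5 − 7/6·R2.
R3 ← R3 / (-25/21).
R1 ← R1 + 20/21·R3.
R2 ← R2 − 11/14·R3.
R4 ← R4 − 19/21·R3.
R5 ← R5 + 19/12·R3.
R4 ← R4 / (-7189/1500).
R1 ← R1 + 23/25·R4.
R2 ← R2 + 102/125·R4.
R3 ← R3 − 48/125·R4.
R5 ← R5 − 627/250·R4.
R5 ← R5 / (1221343/431340).
R1 ← R1 − 34101/14378·R5.
R2 ← R2 + 59751/71890·R5.
R3 ← R3 − 96944/35945·R5.
R4 ← R4 + 31827/28756·R5.
Reading off the reduced rows gives a = -3, b = -1/3, c = -2/3, d = -5/3, e = 1/2.

a = -3, b = -1/3, c = -2/3, d = -5/3, e = 1/2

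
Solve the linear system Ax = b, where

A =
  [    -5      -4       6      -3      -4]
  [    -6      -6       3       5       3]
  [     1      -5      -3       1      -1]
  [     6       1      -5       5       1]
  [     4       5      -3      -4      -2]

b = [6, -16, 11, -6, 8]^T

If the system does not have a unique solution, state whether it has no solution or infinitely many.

x_1 = 5, x_2 = -4, x_3 = 2, x_4 = -5, x_5 = 3

Row-reduce the augmented matrix:
R1 ← R1 / (-5).
R2 ← R2 + 6·R1.
R3 ← R3 − 1·R1.
R4 ← R4 − 6·R1.
R5 ← R5 − 4·R1.
R2 ← R2 / (-6/5).
R1 ← R1 − 4/5·R2.
R3 ← R3 + 29/5·R2.
R4 ← R4 + 19/5·R2.
R5 ← R5 − 9/5·R2.
R3 ← R3 / (37/2).
R1 ← R1 + 4·R3.
R2 ← R2 − 7/2·R3.
R4 ← R4 − 31/2·R3.
R5 ← R5 + 9/2·R3.
R4 ← R4 / (961/111).
R1 ← R1 + 95/37·R4.
R2 ← R2 − 23/37·R4.
R3 ← R3 + 247/111·R4.
R5 ← R5 + 130/37·R4.
R5 ← R5 / (-1195/961).
R1 ← R1 + 1132/961·R5.
R2 ← R2 − 618/961·R5.
R3 ← R3 + 917/961·R5.
R4 ← R4 − 510/961·R5.
Reading off the reduced rows gives x_1 = 5, x_2 = -4, x_3 = 2, x_4 = -5, x_5 = 3.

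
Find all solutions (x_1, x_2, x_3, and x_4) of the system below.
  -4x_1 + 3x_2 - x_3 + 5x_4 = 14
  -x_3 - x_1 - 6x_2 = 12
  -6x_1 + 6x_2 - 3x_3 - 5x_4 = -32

Row-reduce:
R1 ← R1 / (-4).
R2 ← R2 + 1·R1.
R3 ← R3 + 6·R1.
R2 ← R2 / (-27/4).
R1 ← R1 + 3/4·R2.
R3 ← R3 − 3/2·R2.
R3 ← R3 / (-5/3).
R1 ← R1 − 1/3·R3.
R2 ← R2 − 1/9·R3.
Rank is 3 with 4 unknowns, leaving x_4 free.

infinitely many solutions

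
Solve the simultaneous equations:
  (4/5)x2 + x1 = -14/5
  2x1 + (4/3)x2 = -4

Row-reduce the augmented matrix:
R2 ← R2 − 2·R1.
R2 ← R2 / (-4/15).
R1 ← R1 − 4/5·R2.
Reading off the reduced rows gives x1 = 2, x2 = -6.

x1 = 2, x2 = -6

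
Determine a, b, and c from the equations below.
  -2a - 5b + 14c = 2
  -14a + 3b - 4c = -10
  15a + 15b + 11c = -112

a = 0, b = -6, c = -2

Row-reduce the augmented matrix:
R1 ← R1 / (-2).
R2 ← R2 + 14·R1.
R3 ← R3 − 15·R1.
R2 ← R2 / (38).
R1 ← R1 − 5/2·R2.
R3 ← R3 + 45/2·R2.
R3 ← R3 / (2113/38).
R1 ← R1 + 11/38·R3.
R2 ← R2 + 51/19·R3.
Reading off the reduced rows gives a = 0, b = -6, c = -2.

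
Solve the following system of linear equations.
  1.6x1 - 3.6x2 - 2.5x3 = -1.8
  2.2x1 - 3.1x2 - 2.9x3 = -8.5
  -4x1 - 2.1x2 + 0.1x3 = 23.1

x1 = -3, x2 = -5, x3 = 6

Row-reduce the augmented matrix:
R1 ← R1 / (8/5).
R2 ← R2 − 11/5·R1.
R3 ← R3 + 4·R1.
R2 ← R2 / (37/20).
R1 ← R1 + 9/4·R2.
R3 ← R3 + 111/10·R2.
R3 ← R3 / (-117/40).
R1 ← R1 + 269/296·R3.
R2 ← R2 − 43/148·R3.
Reading off the reduced rows gives x1 = -3, x2 = -5, x3 = 6.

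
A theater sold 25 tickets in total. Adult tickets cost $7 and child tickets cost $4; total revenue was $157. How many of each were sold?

Let a = adult tickets, c = child tickets.
  a + c = 25
  7a + 4c = 157
From equation 1: a = 25 − c.
Substitute into equation 2 and solve: c = 6.
Then a = 19.

adult tickets: 19, child tickets: 6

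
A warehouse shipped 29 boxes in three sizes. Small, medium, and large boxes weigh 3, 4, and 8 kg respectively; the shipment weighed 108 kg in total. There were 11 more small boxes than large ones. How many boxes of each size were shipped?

small boxes: 12, medium boxes: 16, large boxes: 1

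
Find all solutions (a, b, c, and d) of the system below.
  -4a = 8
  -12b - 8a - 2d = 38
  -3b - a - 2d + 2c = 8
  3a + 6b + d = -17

infinitely many solutions

Row-reduce:
R1 ← R1 / (-4).
R2 ← R2 + 8·R1.
R3 ← R3 + 1·R1.
R4 ← R4 − 3·R1.
R2 ← R2 / (-12).
R3 ← R3 + 3·R2.
R4 ← R4 − 6·R2.
R3 ← R3 / (2).
Rank is 3 with 4 unknowns, leaving d free.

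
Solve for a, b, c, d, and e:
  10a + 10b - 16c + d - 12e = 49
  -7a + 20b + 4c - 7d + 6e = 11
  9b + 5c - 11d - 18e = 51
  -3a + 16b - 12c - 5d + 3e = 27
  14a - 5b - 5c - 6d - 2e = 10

Row-reduce the augmented matrix:
R1 ← R1 / (10).
R2 ← R2 + 7·R1.
R4 ← R4 + 3·R1.
R5 ← R5 − 14·R1.
R2 ← R2 / (27).
R1 ← R1 − 1·R2.
R3 ← R3 − 9·R2.
R4 ← R4 − 19·R2.
R5 ← R5 + 19·R2.
R3 ← R3 / (37/5).
R1 ← R1 + 4/3·R3.
R2 ← R2 + 4/15·R3.
R4 ← R4 + 176/15·R3.
R5 ← R5 − 37/3·R3.
R4 ← R4 / (-532/37).
R1 ← R1 + 47/37·R4.
R2 ← R2 + 41/74·R4.
R3 ← R3 + 89/74·R4.
R5 ← R5 − 3·R4.
R5 ← R5 / (173875/4788).
R1 ← R1 + 9083/4788·R5.
R2 ← R2 − 2875/9576·R5.
R3 ← R3 + 1285/9576·R5.
R4 ← R4 − 8719/4788·R5.
Reading off the reduced rows gives a = 0, b = 1, c = -1, d = -1, e = -2.

a = 0, b = 1, c = -1, d = -1, e = -2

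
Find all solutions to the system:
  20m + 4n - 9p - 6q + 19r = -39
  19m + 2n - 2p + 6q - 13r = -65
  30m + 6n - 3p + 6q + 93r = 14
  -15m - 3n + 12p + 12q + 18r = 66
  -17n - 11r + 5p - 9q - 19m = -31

no solution

Row-reduce:
R1 ← R1 / (20).
R2 ← R2 − 19·R1.
R3 ← R3 − 30·R1.
R4 ← R4 + 15·R1.
R5 ← R5 + 19·R1.
R2 ← R2 / (-9/5).
R1 ← R1 − 1/5·R2.
R5 ← R5 + 66/5·R2.
R3 ← R3 / (21/2).
R1 ← R1 − 5/18·R3.
R2 ← R2 + 131/36·R3.
R4 ← R4 − 21/4·R3.
R5 ← R5 + 619/12·R3.
Swap R4 and R5.
R4 ← R4 / (-563/21).
R1 ← R1 − 38/63·R4.
R2 ← R2 + 82/63·R4.
R3 ← R3 − 10/7·R4.
Row 5 reduces to 0 = 1/2, a contradiction. The system is inconsistent.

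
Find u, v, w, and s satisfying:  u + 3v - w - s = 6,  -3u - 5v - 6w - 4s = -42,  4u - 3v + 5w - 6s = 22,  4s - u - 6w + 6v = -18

Row-reduce the augmented matrix:
R2 ← R2 + 3·R1.
R3 ← R3 − 4·R1.
R4 ← R4 + 1·R1.
R2 ← R2 / (4).
R1 ← R1 − 3·R2.
R3 ← R3 + 15·R2.
R4 ← R4 − 9·R2.
R3 ← R3 / (-99/4).
R1 ← R1 − 23/4·R3.
R2 ← R2 + 9/4·R3.
R4 ← R4 − 53/4·R3.
R4 ← R4 / (359/99).
R1 ← R1 + 229/99·R4.
R2 ← R2 − 9/11·R4.
R3 ← R3 − 113/99·R4.
Reading off the reduced rows gives u = -2, v = 4, w = 6, s = -2.

u = -2, v = 4, w = 6, s = -2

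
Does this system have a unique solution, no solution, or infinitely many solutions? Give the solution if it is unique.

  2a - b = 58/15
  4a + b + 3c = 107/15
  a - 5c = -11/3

Row-reduce the augmented matrix:
R1 ← R1 / (2).
R2 ← R2 − 4·R1.
R3 ← R3 − 1·R1.
R2 ← R2 / (3).
R1 ← R1 + 1/2·R2.
R3 ← R3 − 1/2·R2.
R3 ← R3 / (-11/2).
R1 ← R1 − 1/2·R3.
R2 ← R2 − 1·R3.
Reading off the reduced rows gives a = 4/3, b = -6/5, c = 1.

a = 4/3, b = -6/5, c = 1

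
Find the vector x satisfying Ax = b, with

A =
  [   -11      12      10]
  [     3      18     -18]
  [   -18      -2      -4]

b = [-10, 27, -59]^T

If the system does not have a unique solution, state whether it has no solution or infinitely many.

x_1 = 3, x_2 = 3/2, x_3 = 1/2

Row-reduce the augmented matrix:
R1 ← R1 / (-11).
R2 ← R2 − 3·R1.
R3 ← R3 + 18·R1.
R2 ← R2 / (234/11).
R1 ← R1 + 12/11·R2.
R3 ← R3 + 238/11·R2.
R3 ← R3 / (-1400/39).
R1 ← R1 + 22/13·R3.
R2 ← R2 + 28/39·R3.
Reading off the reduced rows gives x_1 = 3, x_2 = 3/2, x_3 = 1/2.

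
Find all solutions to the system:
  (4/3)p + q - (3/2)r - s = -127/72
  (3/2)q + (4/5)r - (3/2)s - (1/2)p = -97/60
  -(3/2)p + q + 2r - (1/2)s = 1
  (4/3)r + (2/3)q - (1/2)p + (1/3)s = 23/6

Row-reduce the augmented matrix:
R1 ← R1 / (4/3).
R2 ← R2 + 1/2·R1.
R3 ← R3 + 3/2·R1.
R4 ← R4 + 1/2·R1.
R2 ← R2 / (15/8).
R1 ← R1 − 3/4·R2.
R3 ← R3 − 17/8·R2.
R4 ← R4 − 25/24·R2.
R3 ← R3 / (13/300).
R1 ← R1 + 61/50·R3.
R2 ← R2 − 19/150·R3.
R4 ← R4 − 23/36·R3.
R4 ← R4 / (-497/78).
R1 ← R1 − 183/13·R4.
R2 ← R2 + 32/13·R4.
R3 ← R3 − 150/13·R4.
Reading off the reduced rows gives p = 7/3, q = 3/2, r = 9/4, s = 3.

p = 7/3, q = 3/2, r = 9/4, s = 3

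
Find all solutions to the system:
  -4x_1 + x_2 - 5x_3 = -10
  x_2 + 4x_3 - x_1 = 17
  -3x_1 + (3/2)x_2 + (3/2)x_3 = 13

no solution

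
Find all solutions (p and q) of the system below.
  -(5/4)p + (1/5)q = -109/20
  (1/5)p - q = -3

p = 5, q = 4

Row-reduce the augmented matrix:
R1 ← R1 / (-5/4).
R2 ← R2 − 1/5·R1.
R2 ← R2 / (-121/125).
R1 ← R1 + 4/25·R2.
Reading off the reduced rows gives p = 5, q = 4.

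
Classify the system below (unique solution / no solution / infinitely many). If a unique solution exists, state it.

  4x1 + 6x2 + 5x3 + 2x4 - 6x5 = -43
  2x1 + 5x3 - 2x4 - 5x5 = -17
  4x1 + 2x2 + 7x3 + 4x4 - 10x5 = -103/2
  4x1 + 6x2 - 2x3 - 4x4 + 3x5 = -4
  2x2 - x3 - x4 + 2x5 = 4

Row-reduce:
R1 ← R1 / (4).
R2 ← R2 − 2·R1.
R3 ← R3 − 4·R1.
R4 ← R4 − 4·R1.
R2 ← R2 / (-3).
R1 ← R1 − 3/2·R2.
R3 ← R3 + 4·R2.
R5 ← R5 − 2·R2.
R3 ← R3 / (-4/3).
R1 ← R1 − 5/2·R3.
R2 ← R2 + 5/6·R3.
R4 ← R4 + 7·R3.
R5 ← R5 − 2/3·R3.
R4 ← R4 / (-75/2).
R1 ← R1 − 41/4·R4.
R2 ← R2 + 11/4·R4.
R3 ← R3 + 9/2·R4.
Row 5 reduces to 0 = -1/4, a contradiction. The system is inconsistent.

no solution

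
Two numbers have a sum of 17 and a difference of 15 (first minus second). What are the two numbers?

first number: 16, second number: 1

Let x = first number, y = second number.
  x + y = 17
  x - y = 15
Row-reduce the augmented matrix:
R2 ← R2 − 1·R1.
R2 ← R2 / (-2).
R1 ← R1 − 1·R2.
Reading off the reduced rows gives x = 16, y = 1.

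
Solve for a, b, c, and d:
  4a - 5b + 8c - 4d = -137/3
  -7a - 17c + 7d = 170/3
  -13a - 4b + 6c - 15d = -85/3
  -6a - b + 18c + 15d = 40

Row-reduce the augmented matrix:
R1 ← R1 / (4).
R2 ← R2 + 7·R1.
R3 ← R3 + 13·R1.
R4 ← R4 + 6·R1.
R2 ← R2 / (-35/4).
R1 ← R1 + 5/4·R2.
R3 ← R3 + 81/4·R2.
R4 ← R4 + 17/2·R2.
R3 ← R3 / (1363/35).
R1 ← R1 − 17/7·R3.
R2 ← R2 − 12/35·R3.
R4 ← R4 − 1152/35·R3.
R4 ← R4 / (44523/1363).
R1 ← R1 − 1017/1363·R4.
R2 ← R2 − 336/1363·R4.
R3 ← R3 + 980/1363·R4.
Reading off the reduced rows gives a = -8/3, b = 3, c = -1, d = 3.

a = -8/3, b = 3, c = -1, d = 3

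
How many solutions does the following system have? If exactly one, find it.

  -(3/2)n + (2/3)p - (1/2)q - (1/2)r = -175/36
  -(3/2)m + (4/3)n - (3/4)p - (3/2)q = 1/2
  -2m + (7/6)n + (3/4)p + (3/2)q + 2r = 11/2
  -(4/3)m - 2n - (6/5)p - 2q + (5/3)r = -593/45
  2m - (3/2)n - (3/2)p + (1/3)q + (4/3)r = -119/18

Row-reduce the augmented matrix:
Swap R1 and R2.
R1 ← R1 / (-3/2).
R3 ← R3 + 2·R1.
R4 ← R4 + 4/3·R1.
R5 ← R5 − 2·R1.
R2 ← R2 / (-3/2).
R1 ← R1 + 8/9·R2.
R3 ← R3 + 11/18·R2.
R4 ← R4 + 86/27·R2.
R5 ← R5 − 5/18·R2.
R3 ← R3 / (479/324).
R1 ← R1 − 17/162·R3.
R2 ← R2 + 4/9·R3.
R4 ← R4 + 2368/1215·R3.
R5 ← R5 + 385/162·R3.
R4 ← R4 / (2528/479).
R1 ← R1 − 495/479·R4.
R2 ← R2 − 693/479·R4.
R3 ← R3 − 1200/479·R4.
R5 ← R5 − 12055/2874·R4.
R5 ← R5 / (13919/45504).
R1 ← R1 + 2435/2528·R5.
R2 ← R2 + 6933/12640·R5.
R3 ← R3 + 187/158·R5.
R4 ← R4 − 40477/37920·R5.
Reading off the reduced rows gives m = -1/3, n = 3, p = 1/3, q = 5/2, r = -4/3.

m = -1/3, n = 3, p = 1/3, q = 5/2, r = -4/3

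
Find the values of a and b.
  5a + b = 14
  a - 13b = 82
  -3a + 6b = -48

a = 4, b = -6

Row-reduce the augmented matrix:
R1 ← R1 / (5).
R2 ← R2 − 1·R1.
R3 ← R3 + 3·R1.
R2 ← R2 / (-66/5).
R1 ← R1 − 1/5·R2.
R3 ← R3 − 33/5·R2.
R3 reduces to 0 = 0, so the extra equation is consistent.
Reading off the reduced rows gives a = 4, b = -6.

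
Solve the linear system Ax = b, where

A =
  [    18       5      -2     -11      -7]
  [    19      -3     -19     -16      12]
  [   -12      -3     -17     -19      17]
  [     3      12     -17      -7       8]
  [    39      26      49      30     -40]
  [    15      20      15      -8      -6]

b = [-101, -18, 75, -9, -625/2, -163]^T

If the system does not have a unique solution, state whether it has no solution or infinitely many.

Row-reduce:
R1 ← R1 / (18).
R2 ← R2 − 19·R1.
R3 ← R3 + 12·R1.
R4 ← R4 − 3·R1.
R5 ← R5 − 39·R1.
R6 ← R6 − 15·R1.
R2 ← R2 / (-149/18).
R1 ← R1 − 5/18·R2.
R3 ← R3 − 1/3·R2.
R4 ← R4 − 67/6·R2.
R5 ← R5 − 91/6·R2.
R6 ← R6 − 95/6·R2.
R3 ← R3 / (-2833/149).
R1 ← R1 + 101/149·R3.
R2 ← R2 − 304/149·R3.
R4 ← R4 + 5878/149·R3.
R5 ← R5 − 3336/149·R3.
R6 ← R6 + 2330/149·R3.
R4 ← R4 / (124416/2833).
R1 ← R1 − 529/2833·R4.
R2 ← R2 + 6557/2833·R4.
R3 ← R3 − 3950/2833·R4.
R5 ← R5 − 41291/2833·R4.
R6 ← R6 − 41291/2833·R4.
R5 ← R5 / (972161/41472).
R1 ← R1 + 9965/41472·R5.
R2 ← R2 + 21047/41472·R5.
R3 ← R3 + 19643/20736·R5.
R4 ← R4 − 7661/41472·R5.
R6 ← R6 − 972161/41472·R5.
Row 6 reduces to 0 = -1/2, a contradiction. The system is inconsistent.

no solution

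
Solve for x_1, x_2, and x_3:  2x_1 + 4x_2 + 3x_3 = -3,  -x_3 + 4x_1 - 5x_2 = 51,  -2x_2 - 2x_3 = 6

x_1 = 6, x_2 = -6, x_3 = 3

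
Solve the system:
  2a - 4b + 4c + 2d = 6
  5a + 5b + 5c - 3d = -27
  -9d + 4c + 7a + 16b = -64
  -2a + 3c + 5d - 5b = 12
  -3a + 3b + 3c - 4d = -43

no solution

Row-reduce:
R1 ← R1 / (2).
R2 ← R2 − 5·R1.
R3 ← R3 − 7·R1.
R4 ← R4 + 2·R1.
R5 ← R5 + 3·R1.
R2 ← R2 / (15).
R1 ← R1 + 2·R2.
R3 ← R3 − 30·R2.
R4 ← R4 + 9·R2.
R5 ← R5 + 3·R2.
Swap R3 and R4.
R3 ← R3 / (4).
R1 ← R1 − 4/3·R3.
R2 ← R2 + 1/3·R3.
R5 ← R5 − 8·R3.
Swap R4 and R5.
R4 ← R4 / (-7).
R1 ← R1 + 4/5·R4.
R2 ← R2 + 7/20·R4.
R3 ← R3 − 11/20·R4.
Row 5 reduces to 0 = -1, a contradiction. The system is inconsistent.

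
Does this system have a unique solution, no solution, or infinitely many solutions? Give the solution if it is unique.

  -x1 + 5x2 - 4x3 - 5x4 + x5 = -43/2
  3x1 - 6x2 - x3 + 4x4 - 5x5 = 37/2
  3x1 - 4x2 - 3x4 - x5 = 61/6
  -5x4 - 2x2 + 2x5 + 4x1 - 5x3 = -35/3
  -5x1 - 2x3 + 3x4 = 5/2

x1 = -3/2, x2 = -3, x3 = 2, x4 = -1/3, x5 = -5/3

Row-reduce the augmented matrix:
R1 ← R1 / (-1).
R2 ← R2 − 3·R1.
R3 ← R3 − 3·R1.
R4 ← R4 − 4·R1.
R5 ← R5 + 5·R1.
R2 ← R2 / (9).
R1 ← R1 + 5·R2.
R3 ← R3 − 11·R2.
R4 ← R4 − 18·R2.
R5 ← R5 + 25·R2.
R3 ← R3 / (35/9).
R1 ← R1 + 29/9·R3.
R2 ← R2 + 13/9·R3.
R4 ← R4 − 5·R3.
R5 ← R5 + 163/9·R3.
R4 ← R4 / (20/7).
R1 ← R1 + 171/35·R4.
R2 ← R2 + 102/35·R4.
R3 ← R3 + 41/35·R4.
R5 ← R5 + 832/35·R4.
R5 ← R5 / (229/5).
R1 ← R1 − 89/10·R5.
R2 ← R2 − 29/5·R5.
R3 ← R3 − 29/10·R5.
R4 ← R4 − 3/2·R5.
Reading off the reduced rows gives x1 = -3/2, x2 = -3, x3 = 2, x4 = -1/3, x5 = -5/3.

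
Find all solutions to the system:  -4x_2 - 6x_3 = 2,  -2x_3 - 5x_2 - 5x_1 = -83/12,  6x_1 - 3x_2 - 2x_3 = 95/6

x_1 = 9/4, x_2 = -1, x_3 = 1/3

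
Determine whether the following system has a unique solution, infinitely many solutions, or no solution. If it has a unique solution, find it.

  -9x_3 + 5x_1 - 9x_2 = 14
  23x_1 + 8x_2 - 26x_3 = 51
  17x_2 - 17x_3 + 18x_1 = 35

Row-reduce:
R1 ← R1 / (5).
R2 ← R2 − 23·R1.
R3 ← R3 − 18·R1.
R2 ← R2 / (247/5).
R1 ← R1 + 9/5·R2.
R3 ← R3 − 247/5·R2.
Row 3 reduces to 0 = -2, a contradiction. The system is inconsistent.

no solution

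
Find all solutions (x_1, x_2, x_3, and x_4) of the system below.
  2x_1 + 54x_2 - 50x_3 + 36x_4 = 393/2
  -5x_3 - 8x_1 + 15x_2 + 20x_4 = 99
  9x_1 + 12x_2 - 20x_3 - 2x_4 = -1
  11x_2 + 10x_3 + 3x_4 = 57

Row-reduce:
R1 ← R1 / (2).
R2 ← R2 + 8·R1.
R3 ← R3 − 9·R1.
R2 ← R2 / (231).
R1 ← R1 − 27·R2.
R3 ← R3 + 231·R2.
R4 ← R4 − 11·R2.
Swap R3 and R4.
R3 ← R3 / (415/21).
R1 ← R1 + 80/77·R3.
R2 ← R2 + 205/231·R3.
Row 4 reduces to 0 = -1/4, a contradiction. The system is inconsistent.

no solution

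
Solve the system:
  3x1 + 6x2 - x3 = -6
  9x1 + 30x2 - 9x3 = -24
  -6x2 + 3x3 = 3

infinitely many solutions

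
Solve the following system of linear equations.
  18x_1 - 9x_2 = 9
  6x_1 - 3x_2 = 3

infinitely many solutions

Row-reduce:
R1 ← R1 / (18).
R2 ← R2 − 6·R1.
Rank is 1 with 2 unknowns, leaving x_2 free.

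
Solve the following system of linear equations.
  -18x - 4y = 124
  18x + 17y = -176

x = -6, y = -4

Row-reduce the augmented matrix:
R1 ← R1 / (-18).
R2 ← R2 − 18·R1.
R2 ← R2 / (13).
R1 ← R1 − 2/9·R2.
Reading off the reduced rows gives x = -6, y = -4.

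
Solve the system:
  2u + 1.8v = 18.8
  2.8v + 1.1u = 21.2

Row-reduce the augmented matrix:
R1 ← R1 / (2).
R2 ← R2 − 11/10·R1.
R2 ← R2 / (181/100).
R1 ← R1 − 9/10·R2.
Reading off the reduced rows gives u = 4, v = 6.

u = 4, v = 6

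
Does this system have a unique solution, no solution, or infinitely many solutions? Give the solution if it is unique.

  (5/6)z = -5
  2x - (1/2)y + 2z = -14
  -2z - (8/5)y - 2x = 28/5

Row-reduce the augmented matrix:
Swap R1 and R2.
R1 ← R1 / (2).
R3 ← R3 + 2·R1.
Swap R2 and R3.
R2 ← R2 / (-21/10).
R1 ← R1 + 1/4·R2.
R3 ← R3 / (5/6).
R1 ← R1 − 1·R3.
Reading off the reduced rows gives x = 0, y = 4, z = -6.

x = 0, y = 4, z = -6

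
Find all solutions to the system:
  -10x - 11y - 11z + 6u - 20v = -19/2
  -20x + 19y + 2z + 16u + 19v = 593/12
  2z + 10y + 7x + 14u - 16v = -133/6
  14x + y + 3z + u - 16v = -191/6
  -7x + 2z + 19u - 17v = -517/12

x = -3/2, y = 3, z = -5/2, u = -7/3, v = 1/4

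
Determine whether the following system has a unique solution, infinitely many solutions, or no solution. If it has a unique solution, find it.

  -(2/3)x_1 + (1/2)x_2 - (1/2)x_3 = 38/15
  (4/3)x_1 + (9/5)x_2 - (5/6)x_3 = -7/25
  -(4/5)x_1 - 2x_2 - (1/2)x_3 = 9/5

x_1 = -2, x_2 = 2/5, x_3 = -2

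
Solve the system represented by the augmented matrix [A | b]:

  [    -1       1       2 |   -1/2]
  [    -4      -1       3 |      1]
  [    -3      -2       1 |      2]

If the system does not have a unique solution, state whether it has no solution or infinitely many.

no solution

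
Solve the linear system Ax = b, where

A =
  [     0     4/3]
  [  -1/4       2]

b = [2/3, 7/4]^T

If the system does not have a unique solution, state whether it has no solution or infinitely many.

Row-reduce the augmented matrix:
Swap R1 and R2.
R1 ← R1 / (-1/4).
R2 ← R2 / (4/3).
R1 ← R1 + 8·R2.
Reading off the reduced rows gives x_1 = -3, x_2 = 1/2.

x_1 = -3, x_2 = 1/2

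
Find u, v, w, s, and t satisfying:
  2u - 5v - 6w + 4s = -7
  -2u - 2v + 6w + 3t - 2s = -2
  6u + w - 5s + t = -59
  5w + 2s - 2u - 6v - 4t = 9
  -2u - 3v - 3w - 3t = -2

Row-reduce the augmented matrix:
R1 ← R1 / (2).
R2 ← R2 + 2·R1.
R3 ← R3 − 6·R1.
R4 ← R4 + 2·R1.
R5 ← R5 + 2·R1.
R2 ← R2 / (-7).
R1 ← R1 + 5/2·R2.
R3 ← R3 − 15·R2.
R4 ← R4 + 11·R2.
R5 ← R5 + 8·R2.
R3 ← R3 / (19).
R1 ← R1 + 3·R3.
R4 ← R4 + 1·R3.
R5 ← R5 + 9·R3.
R4 ← R4 / (291/133).
R1 ← R1 + 96/133·R4.
R2 ← R2 + 2/7·R4.
R3 ← R3 + 89/133·R4.
R5 ← R5 + 573/133·R4.
R5 ← R5 / (-1872/97).
R1 ← R1 + 513/194·R5.
R2 ← R2 + 147/97·R5.
R3 ← R3 + 209/97·R5.
R4 ← R4 + 369/97·R5.
Reading off the reduced rows gives u = -5, v = 3, w = 1, s = 6, t = 0.

u = -5, v = 3, w = 1, s = 6, t = 0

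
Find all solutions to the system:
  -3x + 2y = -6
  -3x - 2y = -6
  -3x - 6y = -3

Row-reduce:
R1 ← R1 / (-3).
R2 ← R2 + 3·R1.
R3 ← R3 + 3·R1.
R2 ← R2 / (-4).
R1 ← R1 + 2/3·R2.
R3 ← R3 + 8·R2.
Row 3 reduces to 0 = 3, a contradiction. The system is inconsistent.

no solution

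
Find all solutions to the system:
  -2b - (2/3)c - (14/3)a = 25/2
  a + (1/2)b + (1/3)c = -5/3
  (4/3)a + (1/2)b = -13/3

Row-reduce:
R1 ← R1 / (-14/3).
R2 ← R2 − 1·R1.
R3 ← R3 − 4/3·R1.
R2 ← R2 / (1/14).
R1 ← R1 − 3/7·R2.
R3 ← R3 + 1/14·R2.
Row 3 reduces to 0 = 1/4, a contradiction. The system is inconsistent.

no solution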